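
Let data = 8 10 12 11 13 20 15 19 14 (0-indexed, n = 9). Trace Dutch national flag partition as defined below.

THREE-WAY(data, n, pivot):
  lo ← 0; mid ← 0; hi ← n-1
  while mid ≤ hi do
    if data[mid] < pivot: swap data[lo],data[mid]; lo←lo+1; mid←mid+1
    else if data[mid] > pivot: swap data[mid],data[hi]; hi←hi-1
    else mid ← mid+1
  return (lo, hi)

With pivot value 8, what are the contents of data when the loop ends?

pivot = 8; lo=0, mid=0, hi=8
data[mid]=8=8: mid=1
data[mid]=10>8: swap data[1],data[8]; hi=7 → 8 14 12 11 13 20 15 19 10
data[mid]=14>8: swap data[1],data[7]; hi=6 → 8 19 12 11 13 20 15 14 10
data[mid]=19>8: swap data[1],data[6]; hi=5 → 8 15 12 11 13 20 19 14 10
data[mid]=15>8: swap data[1],data[5]; hi=4 → 8 20 12 11 13 15 19 14 10
data[mid]=20>8: swap data[1],data[4]; hi=3 → 8 13 12 11 20 15 19 14 10
data[mid]=13>8: swap data[1],data[3]; hi=2 → 8 11 12 13 20 15 19 14 10
data[mid]=11>8: swap data[1],data[2]; hi=1 → 8 12 11 13 20 15 19 14 10
data[mid]=12>8: swap data[1],data[1]; hi=0 → 8 12 11 13 20 15 19 14 10
end: lo=0, hi=0; data = 8 12 11 13 20 15 19 14 10

8 12 11 13 20 15 19 14 10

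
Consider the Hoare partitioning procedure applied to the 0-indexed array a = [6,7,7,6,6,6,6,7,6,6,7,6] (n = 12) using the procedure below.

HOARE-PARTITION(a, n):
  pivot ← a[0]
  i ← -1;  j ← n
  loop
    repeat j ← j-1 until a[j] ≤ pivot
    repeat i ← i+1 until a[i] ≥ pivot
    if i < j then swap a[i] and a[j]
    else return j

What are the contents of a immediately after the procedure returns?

[6,6,6,6,6,6,6,7,7,7,7,6]

pivot = a[0] = 6; i = -1, j = 12
j→11 (a[11]=6≤6), i→0 (a[0]=6≥6); i<j, swap → [6,7,7,6,6,6,6,7,6,6,7,6]
j→9 (a[9]=6≤6), i→1 (a[1]=7≥6); i<j, swap → [6,6,7,6,6,6,6,7,6,7,7,6]
j→8 (a[8]=6≤6), i→2 (a[2]=7≥6); i<j, swap → [6,6,6,6,6,6,6,7,7,7,7,6]
j→6 (a[6]=6≤6), i→3 (a[3]=6≥6); i<j, swap → [6,6,6,6,6,6,6,7,7,7,7,6]
j→5 (a[5]=6≤6), i→4 (a[4]=6≥6); i<j, swap → [6,6,6,6,6,6,6,7,7,7,7,6]
j→4, i→5; i≥j, return j=4. a = [6,6,6,6,6,6,6,7,7,7,7,6]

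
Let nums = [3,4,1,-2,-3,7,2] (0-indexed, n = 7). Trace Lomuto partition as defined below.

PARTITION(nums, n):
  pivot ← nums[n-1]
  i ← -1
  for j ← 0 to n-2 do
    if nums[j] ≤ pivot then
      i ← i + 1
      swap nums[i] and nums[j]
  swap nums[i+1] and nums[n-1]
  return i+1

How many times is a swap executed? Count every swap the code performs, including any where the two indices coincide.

4

pivot=2, i=-1
j=0: 3>2, skip
j=1: 4>2, skip
j=2: 1≤2, i=0, swap(0,2) ⇒ [1,4,3,-2,-3,7,2]
j=3: -2≤2, i=1, swap(1,3) ⇒ [1,-2,3,4,-3,7,2]
j=4: -3≤2, i=2, swap(2,4) ⇒ [1,-2,-3,4,3,7,2]
j=5: 7>2, skip
swap(3,6) ⇒ [1,-2,-3,2,3,7,4]; return 3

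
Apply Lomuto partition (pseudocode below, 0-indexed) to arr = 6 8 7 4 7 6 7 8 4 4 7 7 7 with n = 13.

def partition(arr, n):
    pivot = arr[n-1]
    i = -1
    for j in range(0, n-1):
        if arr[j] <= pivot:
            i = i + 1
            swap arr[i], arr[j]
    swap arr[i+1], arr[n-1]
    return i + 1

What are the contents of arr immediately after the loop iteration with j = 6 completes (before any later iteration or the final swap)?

pivot = arr[12] = 7; i = -1
j=0: arr[0]=6 ≤ 7 → i=0, swap arr[0],arr[0] (no change) → 6 8 7 4 7 6 7 8 4 4 7 7 7
j=1: arr[1]=8 > 7 → no swap
j=2: arr[2]=7 ≤ 7 → i=1, swap arr[1],arr[2] → 6 7 8 4 7 6 7 8 4 4 7 7 7
j=3: arr[3]=4 ≤ 7 → i=2, swap arr[2],arr[3] → 6 7 4 8 7 6 7 8 4 4 7 7 7
j=4: arr[4]=7 ≤ 7 → i=3, swap arr[3],arr[4] → 6 7 4 7 8 6 7 8 4 4 7 7 7
j=5: arr[5]=6 ≤ 7 → i=4, swap arr[4],arr[5] → 6 7 4 7 6 8 7 8 4 4 7 7 7
j=6: arr[6]=7 ≤ 7 → i=5, swap arr[5],arr[6] → 6 7 4 7 6 7 8 8 4 4 7 7 7
(after j=6) arr = 6 7 4 7 6 7 8 8 4 4 7 7 7

6 7 4 7 6 7 8 8 4 4 7 7 7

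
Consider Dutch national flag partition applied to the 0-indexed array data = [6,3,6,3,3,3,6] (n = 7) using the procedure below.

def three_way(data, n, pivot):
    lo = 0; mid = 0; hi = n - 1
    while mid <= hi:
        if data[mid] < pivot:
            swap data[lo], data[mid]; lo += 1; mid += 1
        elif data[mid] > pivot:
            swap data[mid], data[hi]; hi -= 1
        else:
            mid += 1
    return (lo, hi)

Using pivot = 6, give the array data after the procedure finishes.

lo=0 mid=0 hi=6
6=6: mid=1
3<6: swap(0,1), lo=1 mid=2 ⇒ [3,6,6,3,3,3,6]
6=6: mid=3
3<6: swap(1,3), lo=2 mid=4 ⇒ [3,3,6,6,3,3,6]
3<6: swap(2,4), lo=3 mid=5 ⇒ [3,3,3,6,6,3,6]
3<6: swap(3,5), lo=4 mid=6 ⇒ [3,3,3,3,6,6,6]
6=6: mid=7
done. lo=4 hi=6; data=[3,3,3,3,6,6,6]

[3,3,3,3,6,6,6]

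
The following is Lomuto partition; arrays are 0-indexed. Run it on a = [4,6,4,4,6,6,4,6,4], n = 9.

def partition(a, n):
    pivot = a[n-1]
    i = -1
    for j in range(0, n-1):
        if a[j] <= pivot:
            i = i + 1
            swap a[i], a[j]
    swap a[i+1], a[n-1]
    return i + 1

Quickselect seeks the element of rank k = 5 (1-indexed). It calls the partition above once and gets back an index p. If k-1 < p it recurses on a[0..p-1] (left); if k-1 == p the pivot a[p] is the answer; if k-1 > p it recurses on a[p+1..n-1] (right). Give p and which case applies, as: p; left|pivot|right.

4; pivot

pivot = a[8] = 4; i = -1
j=0: a[0]=4 ≤ 4 → i=0, swap a[0],a[0] (no change) → [4,6,4,4,6,6,4,6,4]
j=1: a[1]=6 > 4 → no swap
j=2: a[2]=4 ≤ 4 → i=1, swap a[1],a[2] → [4,4,6,4,6,6,4,6,4]
j=3: a[3]=4 ≤ 4 → i=2, swap a[2],a[3] → [4,4,4,6,6,6,4,6,4]
j=4: a[4]=6 > 4 → no swap
j=5: a[5]=6 > 4 → no swap
j=6: a[6]=4 ≤ 4 → i=3, swap a[3],a[6] → [4,4,4,4,6,6,6,6,4]
j=7: a[7]=6 > 4 → no swap
final swap a[4],a[8] → [4,4,4,4,4,6,6,6,6]; return 4
p = 4; k-1 = 4 == 4 ⇒ pivot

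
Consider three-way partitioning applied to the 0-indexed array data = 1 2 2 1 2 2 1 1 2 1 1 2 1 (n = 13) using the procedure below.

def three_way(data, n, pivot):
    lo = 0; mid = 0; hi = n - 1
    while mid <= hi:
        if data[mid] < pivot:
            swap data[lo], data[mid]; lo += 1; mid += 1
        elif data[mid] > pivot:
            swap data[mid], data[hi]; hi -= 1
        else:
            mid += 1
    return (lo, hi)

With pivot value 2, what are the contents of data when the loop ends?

1 1 1 1 1 1 1 2 2 2 2 2 2

pivot = 2; lo=0, mid=0, hi=12
data[mid]=1<2: swap data[0],data[0]; lo=1,mid=1 → 1 2 2 1 2 2 1 1 2 1 1 2 1
data[mid]=2=2: mid=2
data[mid]=2=2: mid=3
data[mid]=1<2: swap data[1],data[3]; lo=2,mid=4 → 1 1 2 2 2 2 1 1 2 1 1 2 1
data[mid]=2=2: mid=5
data[mid]=2=2: mid=6
data[mid]=1<2: swap data[2],data[6]; lo=3,mid=7 → 1 1 1 2 2 2 2 1 2 1 1 2 1
data[mid]=1<2: swap data[3],data[7]; lo=4,mid=8 → 1 1 1 1 2 2 2 2 2 1 1 2 1
data[mid]=2=2: mid=9
data[mid]=1<2: swap data[4],data[9]; lo=5,mid=10 → 1 1 1 1 1 2 2 2 2 2 1 2 1
data[mid]=1<2: swap data[5],data[10]; lo=6,mid=11 → 1 1 1 1 1 1 2 2 2 2 2 2 1
data[mid]=2=2: mid=12
data[mid]=1<2: swap data[6],data[12]; lo=7,mid=13 → 1 1 1 1 1 1 1 2 2 2 2 2 2
end: lo=7, hi=12; data = 1 1 1 1 1 1 1 2 2 2 2 2 2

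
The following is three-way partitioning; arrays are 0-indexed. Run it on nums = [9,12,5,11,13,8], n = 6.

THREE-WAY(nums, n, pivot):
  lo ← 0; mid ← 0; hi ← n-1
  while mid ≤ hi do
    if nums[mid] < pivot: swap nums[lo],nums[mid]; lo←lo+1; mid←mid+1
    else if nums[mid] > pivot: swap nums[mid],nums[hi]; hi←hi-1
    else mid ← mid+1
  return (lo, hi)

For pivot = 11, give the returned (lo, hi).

(3, 3)

pivot = 11; lo=0, mid=0, hi=5
nums[mid]=9<11: swap nums[0],nums[0]; lo=1,mid=1 → [9,12,5,11,13,8]
nums[mid]=12>11: swap nums[1],nums[5]; hi=4 → [9,8,5,11,13,12]
nums[mid]=8<11: swap nums[1],nums[1]; lo=2,mid=2 → [9,8,5,11,13,12]
nums[mid]=5<11: swap nums[2],nums[2]; lo=3,mid=3 → [9,8,5,11,13,12]
nums[mid]=11=11: mid=4
nums[mid]=13>11: swap nums[4],nums[4]; hi=3 → [9,8,5,11,13,12]
end: lo=3, hi=3; nums = [9,8,5,11,13,12]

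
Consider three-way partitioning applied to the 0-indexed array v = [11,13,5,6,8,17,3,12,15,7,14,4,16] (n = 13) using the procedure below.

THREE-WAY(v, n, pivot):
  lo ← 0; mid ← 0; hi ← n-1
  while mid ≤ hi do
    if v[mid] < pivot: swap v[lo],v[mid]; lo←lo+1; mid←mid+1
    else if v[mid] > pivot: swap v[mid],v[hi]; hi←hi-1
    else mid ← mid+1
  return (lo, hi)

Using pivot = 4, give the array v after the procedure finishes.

lo=0 mid=0 hi=12
11>4: swap(0,12), hi=11 ⇒ [16,13,5,6,8,17,3,12,15,7,14,4,11]
16>4: swap(0,11), hi=10 ⇒ [4,13,5,6,8,17,3,12,15,7,14,16,11]
4=4: mid=1
13>4: swap(1,10), hi=9 ⇒ [4,14,5,6,8,17,3,12,15,7,13,16,11]
14>4: swap(1,9), hi=8 ⇒ [4,7,5,6,8,17,3,12,15,14,13,16,11]
7>4: swap(1,8), hi=7 ⇒ [4,15,5,6,8,17,3,12,7,14,13,16,11]
15>4: swap(1,7), hi=6 ⇒ [4,12,5,6,8,17,3,15,7,14,13,16,11]
12>4: swap(1,6), hi=5 ⇒ [4,3,5,6,8,17,12,15,7,14,13,16,11]
3<4: swap(0,1), lo=1 mid=2 ⇒ [3,4,5,6,8,17,12,15,7,14,13,16,11]
5>4: swap(2,5), hi=4 ⇒ [3,4,17,6,8,5,12,15,7,14,13,16,11]
17>4: swap(2,4), hi=3 ⇒ [3,4,8,6,17,5,12,15,7,14,13,16,11]
8>4: swap(2,3), hi=2 ⇒ [3,4,6,8,17,5,12,15,7,14,13,16,11]
6>4: swap(2,2), hi=1 ⇒ [3,4,6,8,17,5,12,15,7,14,13,16,11]
done. lo=1 hi=1; v=[3,4,6,8,17,5,12,15,7,14,13,16,11]

[3,4,6,8,17,5,12,15,7,14,13,16,11]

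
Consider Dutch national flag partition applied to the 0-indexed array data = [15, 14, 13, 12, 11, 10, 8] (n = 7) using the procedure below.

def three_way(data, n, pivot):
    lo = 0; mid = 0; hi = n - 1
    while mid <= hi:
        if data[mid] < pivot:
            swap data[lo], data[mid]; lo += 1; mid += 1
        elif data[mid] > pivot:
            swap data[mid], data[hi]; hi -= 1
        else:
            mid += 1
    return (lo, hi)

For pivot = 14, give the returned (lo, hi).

(5, 5)

pivot = 14; lo=0, mid=0, hi=6
data[mid]=15>14: swap data[0],data[6]; hi=5 → [8, 14, 13, 12, 11, 10, 15]
data[mid]=8<14: swap data[0],data[0]; lo=1,mid=1 → [8, 14, 13, 12, 11, 10, 15]
data[mid]=14=14: mid=2
data[mid]=13<14: swap data[1],data[2]; lo=2,mid=3 → [8, 13, 14, 12, 11, 10, 15]
data[mid]=12<14: swap data[2],data[3]; lo=3,mid=4 → [8, 13, 12, 14, 11, 10, 15]
data[mid]=11<14: swap data[3],data[4]; lo=4,mid=5 → [8, 13, 12, 11, 14, 10, 15]
data[mid]=10<14: swap data[4],data[5]; lo=5,mid=6 → [8, 13, 12, 11, 10, 14, 15]
end: lo=5, hi=5; data = [8, 13, 12, 11, 10, 14, 15]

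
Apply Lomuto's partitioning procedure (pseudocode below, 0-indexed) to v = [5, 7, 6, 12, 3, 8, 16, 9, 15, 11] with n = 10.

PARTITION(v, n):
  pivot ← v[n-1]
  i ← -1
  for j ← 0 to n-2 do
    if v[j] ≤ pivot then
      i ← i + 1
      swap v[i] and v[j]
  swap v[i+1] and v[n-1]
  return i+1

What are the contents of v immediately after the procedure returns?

pivot = v[9] = 11; i = -1
j=0: v[0]=5 ≤ 11 → i=0, swap v[0],v[0] (no change) → [5, 7, 6, 12, 3, 8, 16, 9, 15, 11]
j=1: v[1]=7 ≤ 11 → i=1, swap v[1],v[1] (no change) → [5, 7, 6, 12, 3, 8, 16, 9, 15, 11]
j=2: v[2]=6 ≤ 11 → i=2, swap v[2],v[2] (no change) → [5, 7, 6, 12, 3, 8, 16, 9, 15, 11]
j=3: v[3]=12 > 11 → no swap
j=4: v[4]=3 ≤ 11 → i=3, swap v[3],v[4] → [5, 7, 6, 3, 12, 8, 16, 9, 15, 11]
j=5: v[5]=8 ≤ 11 → i=4, swap v[4],v[5] → [5, 7, 6, 3, 8, 12, 16, 9, 15, 11]
j=6: v[6]=16 > 11 → no swap
j=7: v[7]=9 ≤ 11 → i=5, swap v[5],v[7] → [5, 7, 6, 3, 8, 9, 16, 12, 15, 11]
j=8: v[8]=15 > 11 → no swap
final swap v[6],v[9] → [5, 7, 6, 3, 8, 9, 11, 12, 15, 16]; return 6

[5, 7, 6, 3, 8, 9, 11, 12, 15, 16]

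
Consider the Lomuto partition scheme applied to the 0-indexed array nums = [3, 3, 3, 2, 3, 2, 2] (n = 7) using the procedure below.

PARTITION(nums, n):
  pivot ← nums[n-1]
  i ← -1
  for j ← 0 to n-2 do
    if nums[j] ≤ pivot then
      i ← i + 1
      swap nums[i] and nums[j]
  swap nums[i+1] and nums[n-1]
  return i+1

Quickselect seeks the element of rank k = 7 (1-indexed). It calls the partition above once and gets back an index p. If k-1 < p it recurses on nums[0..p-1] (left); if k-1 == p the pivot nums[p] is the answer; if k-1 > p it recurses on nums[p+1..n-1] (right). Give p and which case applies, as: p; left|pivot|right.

2; right

pivot=2, i=-1
j=0: 3>2, skip
j=1: 3>2, skip
j=2: 3>2, skip
j=3: 2≤2, i=0, swap(0,3) ⇒ [2, 3, 3, 3, 3, 2, 2]
j=4: 3>2, skip
j=5: 2≤2, i=1, swap(1,5) ⇒ [2, 2, 3, 3, 3, 3, 2]
swap(2,6) ⇒ [2, 2, 2, 3, 3, 3, 3]; return 2
p = 2; k-1 = 6 > 2 ⇒ right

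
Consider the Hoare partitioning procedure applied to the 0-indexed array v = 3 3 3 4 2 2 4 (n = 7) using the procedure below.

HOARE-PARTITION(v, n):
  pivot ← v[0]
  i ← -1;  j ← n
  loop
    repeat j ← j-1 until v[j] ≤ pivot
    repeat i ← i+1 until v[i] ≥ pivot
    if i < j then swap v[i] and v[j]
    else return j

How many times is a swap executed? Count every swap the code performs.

2

pivot=3
j stops at 5 (2), i stops at 0 (3); swap ⇒ 2 3 3 4 2 3 4
j stops at 4 (2), i stops at 1 (3); swap ⇒ 2 2 3 4 3 3 4
j stops at 2, i stops at 2; i≥j ⇒ return 2. v=2 2 3 4 3 3 4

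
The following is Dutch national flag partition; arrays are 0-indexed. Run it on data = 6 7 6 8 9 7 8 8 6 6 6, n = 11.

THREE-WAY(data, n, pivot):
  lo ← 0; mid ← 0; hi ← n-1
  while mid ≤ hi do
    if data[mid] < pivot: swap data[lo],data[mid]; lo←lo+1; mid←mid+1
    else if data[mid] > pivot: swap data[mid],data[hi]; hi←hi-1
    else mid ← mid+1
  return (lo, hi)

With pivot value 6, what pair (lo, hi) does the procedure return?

pivot = 6; lo=0, mid=0, hi=10
data[mid]=6=6: mid=1
data[mid]=7>6: swap data[1],data[10]; hi=9 → 6 6 6 8 9 7 8 8 6 6 7
data[mid]=6=6: mid=2
data[mid]=6=6: mid=3
data[mid]=8>6: swap data[3],data[9]; hi=8 → 6 6 6 6 9 7 8 8 6 8 7
data[mid]=6=6: mid=4
data[mid]=9>6: swap data[4],data[8]; hi=7 → 6 6 6 6 6 7 8 8 9 8 7
data[mid]=6=6: mid=5
data[mid]=7>6: swap data[5],data[7]; hi=6 → 6 6 6 6 6 8 8 7 9 8 7
data[mid]=8>6: swap data[5],data[6]; hi=5 → 6 6 6 6 6 8 8 7 9 8 7
data[mid]=8>6: swap data[5],data[5]; hi=4 → 6 6 6 6 6 8 8 7 9 8 7
end: lo=0, hi=4; data = 6 6 6 6 6 8 8 7 9 8 7

(0, 4)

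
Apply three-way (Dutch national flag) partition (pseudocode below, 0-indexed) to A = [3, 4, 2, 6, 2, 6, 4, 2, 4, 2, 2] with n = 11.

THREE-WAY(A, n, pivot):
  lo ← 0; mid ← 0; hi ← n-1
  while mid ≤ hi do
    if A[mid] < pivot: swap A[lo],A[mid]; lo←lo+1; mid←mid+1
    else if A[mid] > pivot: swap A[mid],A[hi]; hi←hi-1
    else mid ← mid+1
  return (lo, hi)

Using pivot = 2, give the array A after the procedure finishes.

pivot = 2; lo=0, mid=0, hi=10
A[mid]=3>2: swap A[0],A[10]; hi=9 → [2, 4, 2, 6, 2, 6, 4, 2, 4, 2, 3]
A[mid]=2=2: mid=1
A[mid]=4>2: swap A[1],A[9]; hi=8 → [2, 2, 2, 6, 2, 6, 4, 2, 4, 4, 3]
A[mid]=2=2: mid=2
A[mid]=2=2: mid=3
A[mid]=6>2: swap A[3],A[8]; hi=7 → [2, 2, 2, 4, 2, 6, 4, 2, 6, 4, 3]
A[mid]=4>2: swap A[3],A[7]; hi=6 → [2, 2, 2, 2, 2, 6, 4, 4, 6, 4, 3]
A[mid]=2=2: mid=4
A[mid]=2=2: mid=5
A[mid]=6>2: swap A[5],A[6]; hi=5 → [2, 2, 2, 2, 2, 4, 6, 4, 6, 4, 3]
A[mid]=4>2: swap A[5],A[5]; hi=4 → [2, 2, 2, 2, 2, 4, 6, 4, 6, 4, 3]
end: lo=0, hi=4; A = [2, 2, 2, 2, 2, 4, 6, 4, 6, 4, 3]

[2, 2, 2, 2, 2, 4, 6, 4, 6, 4, 3]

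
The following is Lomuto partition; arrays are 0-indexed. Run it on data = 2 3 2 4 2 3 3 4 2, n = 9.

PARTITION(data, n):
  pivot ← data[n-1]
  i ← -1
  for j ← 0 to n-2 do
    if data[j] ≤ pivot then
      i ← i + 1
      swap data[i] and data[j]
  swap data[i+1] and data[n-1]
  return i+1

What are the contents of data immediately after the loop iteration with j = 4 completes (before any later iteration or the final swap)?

pivot=2, i=-1
j=0: 2≤2, i=0, swap(0,0) ⇒ 2 3 2 4 2 3 3 4 2
j=1: 3>2, skip
j=2: 2≤2, i=1, swap(1,2) ⇒ 2 2 3 4 2 3 3 4 2
j=3: 4>2, skip
j=4: 2≤2, i=2, swap(2,4) ⇒ 2 2 2 4 3 3 3 4 2
(after j=4) data = 2 2 2 4 3 3 3 4 2

2 2 2 4 3 3 3 4 2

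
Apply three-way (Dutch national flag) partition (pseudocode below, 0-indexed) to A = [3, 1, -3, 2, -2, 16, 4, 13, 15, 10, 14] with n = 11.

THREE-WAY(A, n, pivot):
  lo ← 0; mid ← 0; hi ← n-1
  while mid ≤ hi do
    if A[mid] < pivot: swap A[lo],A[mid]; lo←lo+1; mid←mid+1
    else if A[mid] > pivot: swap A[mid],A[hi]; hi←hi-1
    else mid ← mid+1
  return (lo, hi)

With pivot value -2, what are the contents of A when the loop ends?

lo=0 mid=0 hi=10
3>-2: swap(0,10), hi=9 ⇒ [14, 1, -3, 2, -2, 16, 4, 13, 15, 10, 3]
14>-2: swap(0,9), hi=8 ⇒ [10, 1, -3, 2, -2, 16, 4, 13, 15, 14, 3]
10>-2: swap(0,8), hi=7 ⇒ [15, 1, -3, 2, -2, 16, 4, 13, 10, 14, 3]
15>-2: swap(0,7), hi=6 ⇒ [13, 1, -3, 2, -2, 16, 4, 15, 10, 14, 3]
13>-2: swap(0,6), hi=5 ⇒ [4, 1, -3, 2, -2, 16, 13, 15, 10, 14, 3]
4>-2: swap(0,5), hi=4 ⇒ [16, 1, -3, 2, -2, 4, 13, 15, 10, 14, 3]
16>-2: swap(0,4), hi=3 ⇒ [-2, 1, -3, 2, 16, 4, 13, 15, 10, 14, 3]
-2=-2: mid=1
1>-2: swap(1,3), hi=2 ⇒ [-2, 2, -3, 1, 16, 4, 13, 15, 10, 14, 3]
2>-2: swap(1,2), hi=1 ⇒ [-2, -3, 2, 1, 16, 4, 13, 15, 10, 14, 3]
-3<-2: swap(0,1), lo=1 mid=2 ⇒ [-3, -2, 2, 1, 16, 4, 13, 15, 10, 14, 3]
done. lo=1 hi=1; A=[-3, -2, 2, 1, 16, 4, 13, 15, 10, 14, 3]

[-3, -2, 2, 1, 16, 4, 13, 15, 10, 14, 3]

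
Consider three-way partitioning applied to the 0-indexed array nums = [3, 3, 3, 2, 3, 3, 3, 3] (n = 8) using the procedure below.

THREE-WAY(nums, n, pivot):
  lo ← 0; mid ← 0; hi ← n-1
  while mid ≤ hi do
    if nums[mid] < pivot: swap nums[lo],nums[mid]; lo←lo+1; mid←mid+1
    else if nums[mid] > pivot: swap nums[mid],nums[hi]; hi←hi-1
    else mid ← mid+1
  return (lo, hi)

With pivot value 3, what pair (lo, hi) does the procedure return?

(1, 7)

lo=0 mid=0 hi=7
3=3: mid=1
3=3: mid=2
3=3: mid=3
2<3: swap(0,3), lo=1 mid=4 ⇒ [2, 3, 3, 3, 3, 3, 3, 3]
3=3: mid=5
3=3: mid=6
3=3: mid=7
3=3: mid=8
done. lo=1 hi=7; nums=[2, 3, 3, 3, 3, 3, 3, 3]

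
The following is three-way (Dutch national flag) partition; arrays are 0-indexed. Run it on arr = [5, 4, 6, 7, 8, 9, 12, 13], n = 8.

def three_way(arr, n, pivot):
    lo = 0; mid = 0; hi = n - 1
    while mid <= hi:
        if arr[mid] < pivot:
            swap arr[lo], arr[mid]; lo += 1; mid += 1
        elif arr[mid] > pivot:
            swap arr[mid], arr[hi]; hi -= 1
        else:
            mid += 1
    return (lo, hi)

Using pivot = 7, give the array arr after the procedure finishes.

[5, 4, 6, 7, 9, 12, 13, 8]

pivot = 7; lo=0, mid=0, hi=7
arr[mid]=5<7: swap arr[0],arr[0]; lo=1,mid=1 → [5, 4, 6, 7, 8, 9, 12, 13]
arr[mid]=4<7: swap arr[1],arr[1]; lo=2,mid=2 → [5, 4, 6, 7, 8, 9, 12, 13]
arr[mid]=6<7: swap arr[2],arr[2]; lo=3,mid=3 → [5, 4, 6, 7, 8, 9, 12, 13]
arr[mid]=7=7: mid=4
arr[mid]=8>7: swap arr[4],arr[7]; hi=6 → [5, 4, 6, 7, 13, 9, 12, 8]
arr[mid]=13>7: swap arr[4],arr[6]; hi=5 → [5, 4, 6, 7, 12, 9, 13, 8]
arr[mid]=12>7: swap arr[4],arr[5]; hi=4 → [5, 4, 6, 7, 9, 12, 13, 8]
arr[mid]=9>7: swap arr[4],arr[4]; hi=3 → [5, 4, 6, 7, 9, 12, 13, 8]
end: lo=3, hi=3; arr = [5, 4, 6, 7, 9, 12, 13, 8]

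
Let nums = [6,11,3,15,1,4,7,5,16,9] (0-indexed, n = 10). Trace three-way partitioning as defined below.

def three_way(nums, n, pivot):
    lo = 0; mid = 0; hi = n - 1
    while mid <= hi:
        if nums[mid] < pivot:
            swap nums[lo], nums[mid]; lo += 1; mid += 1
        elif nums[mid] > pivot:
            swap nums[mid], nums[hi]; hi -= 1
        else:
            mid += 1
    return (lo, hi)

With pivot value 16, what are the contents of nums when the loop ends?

pivot = 16; lo=0, mid=0, hi=9
nums[mid]=6<16: swap nums[0],nums[0]; lo=1,mid=1 → [6,11,3,15,1,4,7,5,16,9]
nums[mid]=11<16: swap nums[1],nums[1]; lo=2,mid=2 → [6,11,3,15,1,4,7,5,16,9]
nums[mid]=3<16: swap nums[2],nums[2]; lo=3,mid=3 → [6,11,3,15,1,4,7,5,16,9]
nums[mid]=15<16: swap nums[3],nums[3]; lo=4,mid=4 → [6,11,3,15,1,4,7,5,16,9]
nums[mid]=1<16: swap nums[4],nums[4]; lo=5,mid=5 → [6,11,3,15,1,4,7,5,16,9]
nums[mid]=4<16: swap nums[5],nums[5]; lo=6,mid=6 → [6,11,3,15,1,4,7,5,16,9]
nums[mid]=7<16: swap nums[6],nums[6]; lo=7,mid=7 → [6,11,3,15,1,4,7,5,16,9]
nums[mid]=5<16: swap nums[7],nums[7]; lo=8,mid=8 → [6,11,3,15,1,4,7,5,16,9]
nums[mid]=16=16: mid=9
nums[mid]=9<16: swap nums[8],nums[9]; lo=9,mid=10 → [6,11,3,15,1,4,7,5,9,16]
end: lo=9, hi=9; nums = [6,11,3,15,1,4,7,5,9,16]

[6,11,3,15,1,4,7,5,9,16]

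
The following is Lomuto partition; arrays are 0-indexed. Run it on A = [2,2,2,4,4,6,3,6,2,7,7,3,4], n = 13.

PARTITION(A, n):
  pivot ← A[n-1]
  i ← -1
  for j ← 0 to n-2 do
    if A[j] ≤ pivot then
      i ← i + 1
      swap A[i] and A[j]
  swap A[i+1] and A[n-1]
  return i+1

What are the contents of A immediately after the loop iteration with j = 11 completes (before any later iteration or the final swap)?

pivot=4, i=-1
j=0: 2≤4, i=0, swap(0,0) ⇒ [2,2,2,4,4,6,3,6,2,7,7,3,4]
j=1: 2≤4, i=1, swap(1,1) ⇒ [2,2,2,4,4,6,3,6,2,7,7,3,4]
j=2: 2≤4, i=2, swap(2,2) ⇒ [2,2,2,4,4,6,3,6,2,7,7,3,4]
j=3: 4≤4, i=3, swap(3,3) ⇒ [2,2,2,4,4,6,3,6,2,7,7,3,4]
j=4: 4≤4, i=4, swap(4,4) ⇒ [2,2,2,4,4,6,3,6,2,7,7,3,4]
j=5: 6>4, skip
j=6: 3≤4, i=5, swap(5,6) ⇒ [2,2,2,4,4,3,6,6,2,7,7,3,4]
j=7: 6>4, skip
j=8: 2≤4, i=6, swap(6,8) ⇒ [2,2,2,4,4,3,2,6,6,7,7,3,4]
j=9: 7>4, skip
j=10: 7>4, skip
j=11: 3≤4, i=7, swap(7,11) ⇒ [2,2,2,4,4,3,2,3,6,7,7,6,4]
(after j=11) A = [2,2,2,4,4,3,2,3,6,7,7,6,4]

[2,2,2,4,4,3,2,3,6,7,7,6,4]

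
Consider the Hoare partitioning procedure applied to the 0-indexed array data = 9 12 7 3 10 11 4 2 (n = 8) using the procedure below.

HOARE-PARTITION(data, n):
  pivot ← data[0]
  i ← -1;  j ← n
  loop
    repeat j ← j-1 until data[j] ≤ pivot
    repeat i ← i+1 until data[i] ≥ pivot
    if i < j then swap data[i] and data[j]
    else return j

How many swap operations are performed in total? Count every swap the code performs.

pivot = data[0] = 9; i = -1, j = 8
j→7 (data[7]=2≤9), i→0 (data[0]=9≥9); i<j, swap → 2 12 7 3 10 11 4 9
j→6 (data[6]=4≤9), i→1 (data[1]=12≥9); i<j, swap → 2 4 7 3 10 11 12 9
j→3, i→4; i≥j, return j=3. data = 2 4 7 3 10 11 12 9

2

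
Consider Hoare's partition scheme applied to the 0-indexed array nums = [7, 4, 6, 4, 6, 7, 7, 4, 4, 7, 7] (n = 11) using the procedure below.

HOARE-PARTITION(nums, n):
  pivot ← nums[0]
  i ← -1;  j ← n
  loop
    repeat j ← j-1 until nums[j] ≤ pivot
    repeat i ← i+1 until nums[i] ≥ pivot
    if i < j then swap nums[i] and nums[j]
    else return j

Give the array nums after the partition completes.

pivot = nums[0] = 7; i = -1, j = 11
j→10 (nums[10]=7≤7), i→0 (nums[0]=7≥7); i<j, swap → [7, 4, 6, 4, 6, 7, 7, 4, 4, 7, 7]
j→9 (nums[9]=7≤7), i→5 (nums[5]=7≥7); i<j, swap → [7, 4, 6, 4, 6, 7, 7, 4, 4, 7, 7]
j→8 (nums[8]=4≤7), i→6 (nums[6]=7≥7); i<j, swap → [7, 4, 6, 4, 6, 7, 4, 4, 7, 7, 7]
j→7, i→8; i≥j, return j=7. nums = [7, 4, 6, 4, 6, 7, 4, 4, 7, 7, 7]

[7, 4, 6, 4, 6, 7, 4, 4, 7, 7, 7]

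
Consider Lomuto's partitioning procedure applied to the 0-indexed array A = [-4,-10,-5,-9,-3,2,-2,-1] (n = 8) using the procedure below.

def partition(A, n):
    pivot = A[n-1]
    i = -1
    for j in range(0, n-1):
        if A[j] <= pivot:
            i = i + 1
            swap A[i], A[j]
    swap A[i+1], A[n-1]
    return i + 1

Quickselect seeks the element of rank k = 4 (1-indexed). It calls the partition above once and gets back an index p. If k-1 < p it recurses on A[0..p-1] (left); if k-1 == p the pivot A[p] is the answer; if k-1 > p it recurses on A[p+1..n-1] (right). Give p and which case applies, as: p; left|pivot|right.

pivot=-1, i=-1
j=0: -4≤-1, i=0, swap(0,0) ⇒ [-4,-10,-5,-9,-3,2,-2,-1]
j=1: -10≤-1, i=1, swap(1,1) ⇒ [-4,-10,-5,-9,-3,2,-2,-1]
j=2: -5≤-1, i=2, swap(2,2) ⇒ [-4,-10,-5,-9,-3,2,-2,-1]
j=3: -9≤-1, i=3, swap(3,3) ⇒ [-4,-10,-5,-9,-3,2,-2,-1]
j=4: -3≤-1, i=4, swap(4,4) ⇒ [-4,-10,-5,-9,-3,2,-2,-1]
j=5: 2>-1, skip
j=6: -2≤-1, i=5, swap(5,6) ⇒ [-4,-10,-5,-9,-3,-2,2,-1]
swap(6,7) ⇒ [-4,-10,-5,-9,-3,-2,-1,2]; return 6
p = 6; k-1 = 3 < 6 ⇒ left

6; left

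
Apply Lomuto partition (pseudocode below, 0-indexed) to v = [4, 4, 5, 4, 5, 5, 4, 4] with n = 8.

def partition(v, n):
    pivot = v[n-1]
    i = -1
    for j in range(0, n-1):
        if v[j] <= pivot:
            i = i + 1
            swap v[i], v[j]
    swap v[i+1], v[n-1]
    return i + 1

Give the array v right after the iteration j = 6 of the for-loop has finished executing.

[4, 4, 4, 4, 5, 5, 5, 4]

pivot=4, i=-1
j=0: 4≤4, i=0, swap(0,0) ⇒ [4, 4, 5, 4, 5, 5, 4, 4]
j=1: 4≤4, i=1, swap(1,1) ⇒ [4, 4, 5, 4, 5, 5, 4, 4]
j=2: 5>4, skip
j=3: 4≤4, i=2, swap(2,3) ⇒ [4, 4, 4, 5, 5, 5, 4, 4]
j=4: 5>4, skip
j=5: 5>4, skip
j=6: 4≤4, i=3, swap(3,6) ⇒ [4, 4, 4, 4, 5, 5, 5, 4]
(after j=6) v = [4, 4, 4, 4, 5, 5, 5, 4]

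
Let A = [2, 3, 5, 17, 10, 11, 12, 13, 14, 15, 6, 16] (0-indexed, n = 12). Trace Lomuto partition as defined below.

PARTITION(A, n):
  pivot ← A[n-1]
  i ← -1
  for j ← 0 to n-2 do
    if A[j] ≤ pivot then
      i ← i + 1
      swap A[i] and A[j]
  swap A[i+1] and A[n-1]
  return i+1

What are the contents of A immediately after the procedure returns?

[2, 3, 5, 10, 11, 12, 13, 14, 15, 6, 16, 17]

pivot = A[11] = 16; i = -1
j=0: A[0]=2 ≤ 16 → i=0, swap A[0],A[0] (no change) → [2, 3, 5, 17, 10, 11, 12, 13, 14, 15, 6, 16]
j=1: A[1]=3 ≤ 16 → i=1, swap A[1],A[1] (no change) → [2, 3, 5, 17, 10, 11, 12, 13, 14, 15, 6, 16]
j=2: A[2]=5 ≤ 16 → i=2, swap A[2],A[2] (no change) → [2, 3, 5, 17, 10, 11, 12, 13, 14, 15, 6, 16]
j=3: A[3]=17 > 16 → no swap
j=4: A[4]=10 ≤ 16 → i=3, swap A[3],A[4] → [2, 3, 5, 10, 17, 11, 12, 13, 14, 15, 6, 16]
j=5: A[5]=11 ≤ 16 → i=4, swap A[4],A[5] → [2, 3, 5, 10, 11, 17, 12, 13, 14, 15, 6, 16]
j=6: A[6]=12 ≤ 16 → i=5, swap A[5],A[6] → [2, 3, 5, 10, 11, 12, 17, 13, 14, 15, 6, 16]
j=7: A[7]=13 ≤ 16 → i=6, swap A[6],A[7] → [2, 3, 5, 10, 11, 12, 13, 17, 14, 15, 6, 16]
j=8: A[8]=14 ≤ 16 → i=7, swap A[7],A[8] → [2, 3, 5, 10, 11, 12, 13, 14, 17, 15, 6, 16]
j=9: A[9]=15 ≤ 16 → i=8, swap A[8],A[9] → [2, 3, 5, 10, 11, 12, 13, 14, 15, 17, 6, 16]
j=10: A[10]=6 ≤ 16 → i=9, swap A[9],A[10] → [2, 3, 5, 10, 11, 12, 13, 14, 15, 6, 17, 16]
final swap A[10],A[11] → [2, 3, 5, 10, 11, 12, 13, 14, 15, 6, 16, 17]; return 10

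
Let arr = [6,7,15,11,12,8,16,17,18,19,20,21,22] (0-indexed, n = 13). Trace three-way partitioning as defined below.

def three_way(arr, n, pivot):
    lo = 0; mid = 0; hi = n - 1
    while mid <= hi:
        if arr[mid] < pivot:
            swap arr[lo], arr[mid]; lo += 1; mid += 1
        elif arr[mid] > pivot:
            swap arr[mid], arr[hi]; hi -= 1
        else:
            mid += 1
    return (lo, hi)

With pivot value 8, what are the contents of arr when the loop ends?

[6,7,8,12,11,16,17,18,19,20,21,22,15]

pivot = 8; lo=0, mid=0, hi=12
arr[mid]=6<8: swap arr[0],arr[0]; lo=1,mid=1 → [6,7,15,11,12,8,16,17,18,19,20,21,22]
arr[mid]=7<8: swap arr[1],arr[1]; lo=2,mid=2 → [6,7,15,11,12,8,16,17,18,19,20,21,22]
arr[mid]=15>8: swap arr[2],arr[12]; hi=11 → [6,7,22,11,12,8,16,17,18,19,20,21,15]
arr[mid]=22>8: swap arr[2],arr[11]; hi=10 → [6,7,21,11,12,8,16,17,18,19,20,22,15]
arr[mid]=21>8: swap arr[2],arr[10]; hi=9 → [6,7,20,11,12,8,16,17,18,19,21,22,15]
arr[mid]=20>8: swap arr[2],arr[9]; hi=8 → [6,7,19,11,12,8,16,17,18,20,21,22,15]
arr[mid]=19>8: swap arr[2],arr[8]; hi=7 → [6,7,18,11,12,8,16,17,19,20,21,22,15]
arr[mid]=18>8: swap arr[2],arr[7]; hi=6 → [6,7,17,11,12,8,16,18,19,20,21,22,15]
arr[mid]=17>8: swap arr[2],arr[6]; hi=5 → [6,7,16,11,12,8,17,18,19,20,21,22,15]
arr[mid]=16>8: swap arr[2],arr[5]; hi=4 → [6,7,8,11,12,16,17,18,19,20,21,22,15]
arr[mid]=8=8: mid=3
arr[mid]=11>8: swap arr[3],arr[4]; hi=3 → [6,7,8,12,11,16,17,18,19,20,21,22,15]
arr[mid]=12>8: swap arr[3],arr[3]; hi=2 → [6,7,8,12,11,16,17,18,19,20,21,22,15]
end: lo=2, hi=2; arr = [6,7,8,12,11,16,17,18,19,20,21,22,15]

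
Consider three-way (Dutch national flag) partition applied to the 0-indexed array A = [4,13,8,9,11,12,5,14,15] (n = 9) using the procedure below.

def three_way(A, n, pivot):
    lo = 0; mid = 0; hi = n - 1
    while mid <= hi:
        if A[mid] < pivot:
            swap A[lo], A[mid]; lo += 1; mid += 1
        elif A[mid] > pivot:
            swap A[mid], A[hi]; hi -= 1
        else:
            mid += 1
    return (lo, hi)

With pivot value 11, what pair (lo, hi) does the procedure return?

(4, 4)

lo=0 mid=0 hi=8
4<11: swap(0,0), lo=1 mid=1 ⇒ [4,13,8,9,11,12,5,14,15]
13>11: swap(1,8), hi=7 ⇒ [4,15,8,9,11,12,5,14,13]
15>11: swap(1,7), hi=6 ⇒ [4,14,8,9,11,12,5,15,13]
14>11: swap(1,6), hi=5 ⇒ [4,5,8,9,11,12,14,15,13]
5<11: swap(1,1), lo=2 mid=2 ⇒ [4,5,8,9,11,12,14,15,13]
8<11: swap(2,2), lo=3 mid=3 ⇒ [4,5,8,9,11,12,14,15,13]
9<11: swap(3,3), lo=4 mid=4 ⇒ [4,5,8,9,11,12,14,15,13]
11=11: mid=5
12>11: swap(5,5), hi=4 ⇒ [4,5,8,9,11,12,14,15,13]
done. lo=4 hi=4; A=[4,5,8,9,11,12,14,15,13]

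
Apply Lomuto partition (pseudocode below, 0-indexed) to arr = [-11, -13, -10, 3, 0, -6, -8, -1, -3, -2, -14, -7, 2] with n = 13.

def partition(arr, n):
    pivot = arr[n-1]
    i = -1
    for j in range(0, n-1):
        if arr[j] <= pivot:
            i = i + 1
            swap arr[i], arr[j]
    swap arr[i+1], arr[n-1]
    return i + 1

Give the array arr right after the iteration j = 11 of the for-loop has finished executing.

pivot=2, i=-1
j=0: -11≤2, i=0, swap(0,0) ⇒ [-11, -13, -10, 3, 0, -6, -8, -1, -3, -2, -14, -7, 2]
j=1: -13≤2, i=1, swap(1,1) ⇒ [-11, -13, -10, 3, 0, -6, -8, -1, -3, -2, -14, -7, 2]
j=2: -10≤2, i=2, swap(2,2) ⇒ [-11, -13, -10, 3, 0, -6, -8, -1, -3, -2, -14, -7, 2]
j=3: 3>2, skip
j=4: 0≤2, i=3, swap(3,4) ⇒ [-11, -13, -10, 0, 3, -6, -8, -1, -3, -2, -14, -7, 2]
j=5: -6≤2, i=4, swap(4,5) ⇒ [-11, -13, -10, 0, -6, 3, -8, -1, -3, -2, -14, -7, 2]
j=6: -8≤2, i=5, swap(5,6) ⇒ [-11, -13, -10, 0, -6, -8, 3, -1, -3, -2, -14, -7, 2]
j=7: -1≤2, i=6, swap(6,7) ⇒ [-11, -13, -10, 0, -6, -8, -1, 3, -3, -2, -14, -7, 2]
j=8: -3≤2, i=7, swap(7,8) ⇒ [-11, -13, -10, 0, -6, -8, -1, -3, 3, -2, -14, -7, 2]
j=9: -2≤2, i=8, swap(8,9) ⇒ [-11, -13, -10, 0, -6, -8, -1, -3, -2, 3, -14, -7, 2]
j=10: -14≤2, i=9, swap(9,10) ⇒ [-11, -13, -10, 0, -6, -8, -1, -3, -2, -14, 3, -7, 2]
j=11: -7≤2, i=10, swap(10,11) ⇒ [-11, -13, -10, 0, -6, -8, -1, -3, -2, -14, -7, 3, 2]
(after j=11) arr = [-11, -13, -10, 0, -6, -8, -1, -3, -2, -14, -7, 3, 2]

[-11, -13, -10, 0, -6, -8, -1, -3, -2, -14, -7, 3, 2]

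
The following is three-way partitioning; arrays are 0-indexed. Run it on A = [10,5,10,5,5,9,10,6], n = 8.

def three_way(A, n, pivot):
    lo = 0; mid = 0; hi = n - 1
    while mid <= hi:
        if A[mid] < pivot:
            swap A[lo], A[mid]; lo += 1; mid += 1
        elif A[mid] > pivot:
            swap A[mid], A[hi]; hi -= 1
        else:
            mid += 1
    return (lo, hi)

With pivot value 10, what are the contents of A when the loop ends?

pivot = 10; lo=0, mid=0, hi=7
A[mid]=10=10: mid=1
A[mid]=5<10: swap A[0],A[1]; lo=1,mid=2 → [5,10,10,5,5,9,10,6]
A[mid]=10=10: mid=3
A[mid]=5<10: swap A[1],A[3]; lo=2,mid=4 → [5,5,10,10,5,9,10,6]
A[mid]=5<10: swap A[2],A[4]; lo=3,mid=5 → [5,5,5,10,10,9,10,6]
A[mid]=9<10: swap A[3],A[5]; lo=4,mid=6 → [5,5,5,9,10,10,10,6]
A[mid]=10=10: mid=7
A[mid]=6<10: swap A[4],A[7]; lo=5,mid=8 → [5,5,5,9,6,10,10,10]
end: lo=5, hi=7; A = [5,5,5,9,6,10,10,10]

[5,5,5,9,6,10,10,10]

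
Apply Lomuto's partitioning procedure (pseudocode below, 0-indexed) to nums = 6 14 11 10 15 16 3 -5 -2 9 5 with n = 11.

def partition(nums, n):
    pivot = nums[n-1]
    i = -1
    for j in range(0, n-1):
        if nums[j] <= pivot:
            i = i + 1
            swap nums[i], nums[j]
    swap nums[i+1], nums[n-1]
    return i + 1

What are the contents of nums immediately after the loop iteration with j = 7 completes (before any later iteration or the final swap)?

3 -5 11 10 15 16 6 14 -2 9 5

pivot=5, i=-1
j=0: 6>5, skip
j=1: 14>5, skip
j=2: 11>5, skip
j=3: 10>5, skip
j=4: 15>5, skip
j=5: 16>5, skip
j=6: 3≤5, i=0, swap(0,6) ⇒ 3 14 11 10 15 16 6 -5 -2 9 5
j=7: -5≤5, i=1, swap(1,7) ⇒ 3 -5 11 10 15 16 6 14 -2 9 5
(after j=7) nums = 3 -5 11 10 15 16 6 14 -2 9 5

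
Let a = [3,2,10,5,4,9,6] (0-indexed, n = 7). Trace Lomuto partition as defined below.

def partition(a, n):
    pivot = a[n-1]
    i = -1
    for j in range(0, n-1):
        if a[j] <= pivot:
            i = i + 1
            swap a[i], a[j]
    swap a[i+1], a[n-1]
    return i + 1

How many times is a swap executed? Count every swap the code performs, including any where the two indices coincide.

pivot=6, i=-1
j=0: 3≤6, i=0, swap(0,0) ⇒ [3,2,10,5,4,9,6]
j=1: 2≤6, i=1, swap(1,1) ⇒ [3,2,10,5,4,9,6]
j=2: 10>6, skip
j=3: 5≤6, i=2, swap(2,3) ⇒ [3,2,5,10,4,9,6]
j=4: 4≤6, i=3, swap(3,4) ⇒ [3,2,5,4,10,9,6]
j=5: 9>6, skip
swap(4,6) ⇒ [3,2,5,4,6,9,10]; return 4

5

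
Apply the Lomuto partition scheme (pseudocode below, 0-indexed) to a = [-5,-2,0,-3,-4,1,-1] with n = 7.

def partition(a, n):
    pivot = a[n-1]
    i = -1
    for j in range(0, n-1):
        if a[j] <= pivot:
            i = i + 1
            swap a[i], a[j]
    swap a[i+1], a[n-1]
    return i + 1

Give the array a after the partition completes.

pivot = a[6] = -1; i = -1
j=0: a[0]=-5 ≤ -1 → i=0, swap a[0],a[0] (no change) → [-5,-2,0,-3,-4,1,-1]
j=1: a[1]=-2 ≤ -1 → i=1, swap a[1],a[1] (no change) → [-5,-2,0,-3,-4,1,-1]
j=2: a[2]=0 > -1 → no swap
j=3: a[3]=-3 ≤ -1 → i=2, swap a[2],a[3] → [-5,-2,-3,0,-4,1,-1]
j=4: a[4]=-4 ≤ -1 → i=3, swap a[3],a[4] → [-5,-2,-3,-4,0,1,-1]
j=5: a[5]=1 > -1 → no swap
final swap a[4],a[6] → [-5,-2,-3,-4,-1,1,0]; return 4

[-5,-2,-3,-4,-1,1,0]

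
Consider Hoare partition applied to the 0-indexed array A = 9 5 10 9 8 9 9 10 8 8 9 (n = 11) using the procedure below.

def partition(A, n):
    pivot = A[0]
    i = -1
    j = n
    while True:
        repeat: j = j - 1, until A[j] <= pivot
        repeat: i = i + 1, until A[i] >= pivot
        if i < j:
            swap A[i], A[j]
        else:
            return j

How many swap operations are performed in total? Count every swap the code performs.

4

pivot = A[0] = 9; i = -1, j = 11
j→10 (A[10]=9≤9), i→0 (A[0]=9≥9); i<j, swap → 9 5 10 9 8 9 9 10 8 8 9
j→9 (A[9]=8≤9), i→2 (A[2]=10≥9); i<j, swap → 9 5 8 9 8 9 9 10 8 10 9
j→8 (A[8]=8≤9), i→3 (A[3]=9≥9); i<j, swap → 9 5 8 8 8 9 9 10 9 10 9
j→6 (A[6]=9≤9), i→5 (A[5]=9≥9); i<j, swap → 9 5 8 8 8 9 9 10 9 10 9
j→5, i→6; i≥j, return j=5. A = 9 5 8 8 8 9 9 10 9 10 9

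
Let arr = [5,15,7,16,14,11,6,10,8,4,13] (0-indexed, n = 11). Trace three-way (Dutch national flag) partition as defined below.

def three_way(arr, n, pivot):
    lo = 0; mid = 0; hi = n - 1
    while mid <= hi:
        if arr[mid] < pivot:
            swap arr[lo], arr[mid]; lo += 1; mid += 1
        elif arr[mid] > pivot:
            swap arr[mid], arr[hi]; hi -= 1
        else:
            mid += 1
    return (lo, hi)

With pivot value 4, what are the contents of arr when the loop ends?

[4,7,16,14,11,6,10,8,15,13,5]

lo=0 mid=0 hi=10
5>4: swap(0,10), hi=9 ⇒ [13,15,7,16,14,11,6,10,8,4,5]
13>4: swap(0,9), hi=8 ⇒ [4,15,7,16,14,11,6,10,8,13,5]
4=4: mid=1
15>4: swap(1,8), hi=7 ⇒ [4,8,7,16,14,11,6,10,15,13,5]
8>4: swap(1,7), hi=6 ⇒ [4,10,7,16,14,11,6,8,15,13,5]
10>4: swap(1,6), hi=5 ⇒ [4,6,7,16,14,11,10,8,15,13,5]
6>4: swap(1,5), hi=4 ⇒ [4,11,7,16,14,6,10,8,15,13,5]
11>4: swap(1,4), hi=3 ⇒ [4,14,7,16,11,6,10,8,15,13,5]
14>4: swap(1,3), hi=2 ⇒ [4,16,7,14,11,6,10,8,15,13,5]
16>4: swap(1,2), hi=1 ⇒ [4,7,16,14,11,6,10,8,15,13,5]
7>4: swap(1,1), hi=0 ⇒ [4,7,16,14,11,6,10,8,15,13,5]
done. lo=0 hi=0; arr=[4,7,16,14,11,6,10,8,15,13,5]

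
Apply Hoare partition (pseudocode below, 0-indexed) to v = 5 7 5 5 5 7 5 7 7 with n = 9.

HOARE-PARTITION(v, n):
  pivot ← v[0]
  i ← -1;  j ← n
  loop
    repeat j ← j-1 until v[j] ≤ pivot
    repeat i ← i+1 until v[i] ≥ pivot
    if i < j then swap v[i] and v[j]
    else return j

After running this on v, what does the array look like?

5 5 5 5 7 7 5 7 7

pivot = v[0] = 5; i = -1, j = 9
j→6 (v[6]=5≤5), i→0 (v[0]=5≥5); i<j, swap → 5 7 5 5 5 7 5 7 7
j→4 (v[4]=5≤5), i→1 (v[1]=7≥5); i<j, swap → 5 5 5 5 7 7 5 7 7
j→3 (v[3]=5≤5), i→2 (v[2]=5≥5); i<j, swap → 5 5 5 5 7 7 5 7 7
j→2, i→3; i≥j, return j=2. v = 5 5 5 5 7 7 5 7 7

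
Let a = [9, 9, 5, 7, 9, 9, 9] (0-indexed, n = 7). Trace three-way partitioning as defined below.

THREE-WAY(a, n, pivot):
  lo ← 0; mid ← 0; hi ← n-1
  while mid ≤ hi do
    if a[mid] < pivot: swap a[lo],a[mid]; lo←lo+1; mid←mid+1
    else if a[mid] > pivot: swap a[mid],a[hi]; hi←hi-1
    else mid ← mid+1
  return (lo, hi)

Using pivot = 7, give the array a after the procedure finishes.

lo=0 mid=0 hi=6
9>7: swap(0,6), hi=5 ⇒ [9, 9, 5, 7, 9, 9, 9]
9>7: swap(0,5), hi=4 ⇒ [9, 9, 5, 7, 9, 9, 9]
9>7: swap(0,4), hi=3 ⇒ [9, 9, 5, 7, 9, 9, 9]
9>7: swap(0,3), hi=2 ⇒ [7, 9, 5, 9, 9, 9, 9]
7=7: mid=1
9>7: swap(1,2), hi=1 ⇒ [7, 5, 9, 9, 9, 9, 9]
5<7: swap(0,1), lo=1 mid=2 ⇒ [5, 7, 9, 9, 9, 9, 9]
done. lo=1 hi=1; a=[5, 7, 9, 9, 9, 9, 9]

[5, 7, 9, 9, 9, 9, 9]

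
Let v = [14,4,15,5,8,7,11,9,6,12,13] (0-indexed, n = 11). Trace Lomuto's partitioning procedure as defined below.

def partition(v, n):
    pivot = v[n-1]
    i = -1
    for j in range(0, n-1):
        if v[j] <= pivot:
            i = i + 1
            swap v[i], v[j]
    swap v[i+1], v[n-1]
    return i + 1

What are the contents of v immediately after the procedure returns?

[4,5,8,7,11,9,6,12,13,14,15]

pivot=13, i=-1
j=0: 14>13, skip
j=1: 4≤13, i=0, swap(0,1) ⇒ [4,14,15,5,8,7,11,9,6,12,13]
j=2: 15>13, skip
j=3: 5≤13, i=1, swap(1,3) ⇒ [4,5,15,14,8,7,11,9,6,12,13]
j=4: 8≤13, i=2, swap(2,4) ⇒ [4,5,8,14,15,7,11,9,6,12,13]
j=5: 7≤13, i=3, swap(3,5) ⇒ [4,5,8,7,15,14,11,9,6,12,13]
j=6: 11≤13, i=4, swap(4,6) ⇒ [4,5,8,7,11,14,15,9,6,12,13]
j=7: 9≤13, i=5, swap(5,7) ⇒ [4,5,8,7,11,9,15,14,6,12,13]
j=8: 6≤13, i=6, swap(6,8) ⇒ [4,5,8,7,11,9,6,14,15,12,13]
j=9: 12≤13, i=7, swap(7,9) ⇒ [4,5,8,7,11,9,6,12,15,14,13]
swap(8,10) ⇒ [4,5,8,7,11,9,6,12,13,14,15]; return 8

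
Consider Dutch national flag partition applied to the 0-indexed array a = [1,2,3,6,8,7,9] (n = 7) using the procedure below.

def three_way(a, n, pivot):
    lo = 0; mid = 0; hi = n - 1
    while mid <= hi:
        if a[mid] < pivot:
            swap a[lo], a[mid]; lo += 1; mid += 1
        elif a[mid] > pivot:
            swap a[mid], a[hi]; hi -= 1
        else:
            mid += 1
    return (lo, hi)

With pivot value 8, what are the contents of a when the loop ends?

[1,2,3,6,7,8,9]

pivot = 8; lo=0, mid=0, hi=6
a[mid]=1<8: swap a[0],a[0]; lo=1,mid=1 → [1,2,3,6,8,7,9]
a[mid]=2<8: swap a[1],a[1]; lo=2,mid=2 → [1,2,3,6,8,7,9]
a[mid]=3<8: swap a[2],a[2]; lo=3,mid=3 → [1,2,3,6,8,7,9]
a[mid]=6<8: swap a[3],a[3]; lo=4,mid=4 → [1,2,3,6,8,7,9]
a[mid]=8=8: mid=5
a[mid]=7<8: swap a[4],a[5]; lo=5,mid=6 → [1,2,3,6,7,8,9]
a[mid]=9>8: swap a[6],a[6]; hi=5 → [1,2,3,6,7,8,9]
end: lo=5, hi=5; a = [1,2,3,6,7,8,9]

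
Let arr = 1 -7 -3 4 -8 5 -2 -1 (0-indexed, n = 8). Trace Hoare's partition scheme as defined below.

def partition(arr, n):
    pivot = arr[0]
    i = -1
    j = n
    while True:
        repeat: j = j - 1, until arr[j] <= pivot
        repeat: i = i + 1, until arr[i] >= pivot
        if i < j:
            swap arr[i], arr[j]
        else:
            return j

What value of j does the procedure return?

4

pivot = arr[0] = 1; i = -1, j = 8
j→7 (arr[7]=-1≤1), i→0 (arr[0]=1≥1); i<j, swap → -1 -7 -3 4 -8 5 -2 1
j→6 (arr[6]=-2≤1), i→3 (arr[3]=4≥1); i<j, swap → -1 -7 -3 -2 -8 5 4 1
j→4, i→5; i≥j, return j=4. arr = -1 -7 -3 -2 -8 5 4 1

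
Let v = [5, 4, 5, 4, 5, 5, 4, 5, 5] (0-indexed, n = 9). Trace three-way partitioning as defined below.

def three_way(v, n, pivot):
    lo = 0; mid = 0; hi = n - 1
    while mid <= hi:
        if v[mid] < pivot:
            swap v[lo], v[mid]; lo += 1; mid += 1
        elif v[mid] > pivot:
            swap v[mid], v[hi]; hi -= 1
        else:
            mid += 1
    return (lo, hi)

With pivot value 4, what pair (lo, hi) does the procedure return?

lo=0 mid=0 hi=8
5>4: swap(0,8), hi=7 ⇒ [5, 4, 5, 4, 5, 5, 4, 5, 5]
5>4: swap(0,7), hi=6 ⇒ [5, 4, 5, 4, 5, 5, 4, 5, 5]
5>4: swap(0,6), hi=5 ⇒ [4, 4, 5, 4, 5, 5, 5, 5, 5]
4=4: mid=1
4=4: mid=2
5>4: swap(2,5), hi=4 ⇒ [4, 4, 5, 4, 5, 5, 5, 5, 5]
5>4: swap(2,4), hi=3 ⇒ [4, 4, 5, 4, 5, 5, 5, 5, 5]
5>4: swap(2,3), hi=2 ⇒ [4, 4, 4, 5, 5, 5, 5, 5, 5]
4=4: mid=3
done. lo=0 hi=2; v=[4, 4, 4, 5, 5, 5, 5, 5, 5]

(0, 2)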